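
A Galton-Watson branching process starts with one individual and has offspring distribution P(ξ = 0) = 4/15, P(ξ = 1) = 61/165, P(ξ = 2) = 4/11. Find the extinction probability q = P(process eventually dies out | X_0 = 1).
q = 11/15

The pgf is f(s) = 4/15 + 61/165·s + 4/11·s². The extinction probability q is the smallest fixed point of f in [0, 1]. Setting s = f(s):
  4/11·s² + (61/165 − 1)·s + 4/15 = 0
  4/11·s² − (4/15 + 4/11)·s + 4/15 = 0
which factors as (s − 1)·(4/11·s − 4/15) = 0, giving roots s = 1 and s = (4/15)/(4/11) = 11/15.
Mean offspring μ = 61/165 + 2·4/11 = 181/165 > 1 (supercritical), so q < 1. The extinction probability is the smaller root: q = (4/15)/(4/11) = 11/15.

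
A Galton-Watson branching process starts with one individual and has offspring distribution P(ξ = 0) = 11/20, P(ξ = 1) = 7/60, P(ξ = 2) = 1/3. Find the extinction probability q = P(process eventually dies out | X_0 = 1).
q = 1

Mean offspring μ = 0·11/20 + 1·7/60 + 2·1/3 = 47/60 ≤ 1. For μ ≤ 1 with offspring not concentrated at 1, the Galton-Watson process goes extinct almost surely, so q = 1.
(Algebraic check: The pgf is f(s) = 11/20 + 7/60·s + 1/3·s². The extinction probability q is the smallest fixed point of f in [0, 1]. Setting s = f(s):
  1/3·s² + (7/60 − 1)·s + 11/20 = 0
  1/3·s² − (11/20 + 1/3)·s + 11/20 = 0
which factors as (s − 1)·(1/3·s − 11/20) = 0, giving roots s = 1 and s = (11/20)/(1/3) = 33/20. Since 33/20 ≥ 1, the smallest root in [0, 1] is s = 1.)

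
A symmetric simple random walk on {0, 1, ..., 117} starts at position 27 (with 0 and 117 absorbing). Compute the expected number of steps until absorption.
E[τ | X_0 = 27] = 2430

Let v_k = E[τ | X_0 = k]. Boundary: v_0 = v_117 = 0. Recurrence: v_k = 1 + (v_{k-1} + v_{k+1})/2 for 1 ≤ k ≤ 116. The particular solution to v_k − (v_{k-1} + v_{k+1})/2 = 1 is v_k = −k^2. Adding homogeneous solution A + B k and matching boundaries gives v_k = k (117 − k). Substituting k = 27: v_27 = 27 · 90 = 2430.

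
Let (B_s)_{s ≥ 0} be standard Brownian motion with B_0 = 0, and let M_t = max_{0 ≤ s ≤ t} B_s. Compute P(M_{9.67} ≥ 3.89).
P(M_{9.67} ≥ 3.89) = 2·P(B_{9.67} ≥ 3.89) = 2(1 − Φ(3.89/√9.67)) ≈ 0.2110

By the reflection principle for Brownian motion, P(M_t ≥ a) = 2 · P(B_t ≥ a) for a ≥ 0. Since B_t ~ N(0, t), P(B_t ≥ 3.89) = 1 − Φ(3.89/√t) = 1 − Φ(3.89/√9.67) = 1 − Φ(1.2509). So
  P(M_{9.67} ≥ 3.89) = 2(1 − Φ(1.2509)) ≈ 0.2110.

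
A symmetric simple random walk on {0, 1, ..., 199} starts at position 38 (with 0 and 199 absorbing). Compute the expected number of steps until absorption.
E[τ | X_0 = 38] = 6118

Let v_k = E[τ | X_0 = k]. Boundary: v_0 = v_199 = 0. Recurrence: v_k = 1 + (v_{k-1} + v_{k+1})/2 for 1 ≤ k ≤ 198. The particular solution to v_k − (v_{k-1} + v_{k+1})/2 = 1 is v_k = −k^2. Adding homogeneous solution A + B k and matching boundaries gives v_k = k (199 − k). Substituting k = 38: v_38 = 38 · 161 = 6118.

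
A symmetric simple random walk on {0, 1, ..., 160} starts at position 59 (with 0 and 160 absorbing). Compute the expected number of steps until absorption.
E[τ | X_0 = 59] = 5959

Let v_k = E[τ | X_0 = k]. Boundary: v_0 = v_160 = 0. Recurrence: v_k = 1 + (v_{k-1} + v_{k+1})/2 for 1 ≤ k ≤ 159. The particular solution to v_k − (v_{k-1} + v_{k+1})/2 = 1 is v_k = −k^2. Adding homogeneous solution A + B k and matching boundaries gives v_k = k (160 − k). Substituting k = 59: v_59 = 59 · 101 = 5959.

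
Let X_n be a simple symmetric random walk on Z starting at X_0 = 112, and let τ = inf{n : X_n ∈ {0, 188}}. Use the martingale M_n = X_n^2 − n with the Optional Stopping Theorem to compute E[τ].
E[τ] = 8512

M_n = X_n^2 − n is a martingale (since E[X_{n+1}^2 | F_n] = X_n^2 + 1). By OST (τ has finite mean in a bounded region), E[M_τ] = E[M_0] = X_0^2 − 0 = 112^2 = 12544. Also E[M_τ] = E[X_τ^2] − E[τ]. The walk exits at 0 or 188, with P(hit 188 first) = 112/188, so E[X_τ^2] = 188^2 · 112/188 + 0 = 21056. Thus E[τ] = E[X_τ^2] − E[M_τ] = 21056 − 12544 = 8512 = 112(188 − 112) = 8512.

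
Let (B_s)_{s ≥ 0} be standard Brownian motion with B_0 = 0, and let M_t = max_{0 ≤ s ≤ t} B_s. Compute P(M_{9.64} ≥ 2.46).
P(M_{9.64} ≥ 2.46) = 2·P(B_{9.64} ≥ 2.46) = 2(1 − Φ(2.46/√9.64)) ≈ 0.4282

By the reflection principle for Brownian motion, P(M_t ≥ a) = 2 · P(B_t ≥ a) for a ≥ 0. Since B_t ~ N(0, t), P(B_t ≥ 2.46) = 1 − Φ(2.46/√t) = 1 − Φ(2.46/√9.64) = 1 − Φ(0.7923). So
  P(M_{9.64} ≥ 2.46) = 2(1 − Φ(0.7923)) ≈ 0.4282.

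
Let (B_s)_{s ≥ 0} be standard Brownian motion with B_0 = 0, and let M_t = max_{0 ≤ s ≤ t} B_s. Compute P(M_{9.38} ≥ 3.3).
P(M_{9.38} ≥ 3.3) = 2·P(B_{9.38} ≥ 3.3) = 2(1 − Φ(3.3/√9.38)) ≈ 0.2813

By the reflection principle for Brownian motion, P(M_t ≥ a) = 2 · P(B_t ≥ a) for a ≥ 0. Since B_t ~ N(0, t), P(B_t ≥ 3.3) = 1 − Φ(3.3/√t) = 1 − Φ(3.3/√9.38) = 1 − Φ(1.0775). So
  P(M_{9.38} ≥ 3.3) = 2(1 − Φ(1.0775)) ≈ 0.2813.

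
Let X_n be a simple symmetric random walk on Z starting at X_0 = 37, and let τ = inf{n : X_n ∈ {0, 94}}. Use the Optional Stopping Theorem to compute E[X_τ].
E[X_τ] = 37

X_n is a martingale and τ is a bounded-mean stopping time (indeed τ is finite a.s. with bounded expectation since the walk is in a bounded region). By the OST, E[X_τ] = E[X_0] = 37. Equivalently: E[X_τ] = 94 · P(hit 94 first) + 0 · P(hit 0 first) = 94 · (37/94) = 37.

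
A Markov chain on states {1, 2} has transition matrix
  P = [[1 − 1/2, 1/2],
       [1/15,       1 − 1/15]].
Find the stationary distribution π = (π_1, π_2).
π_1 = 2/17, π_2 = 15/17

Solve πP = π with π_1 + π_2 = 1. From πP = π: π_1 · (1 − 1/2) + π_2 · 1/15 = π_1 ⇒ π_2 · 1/15 = π_1 · 1/2 ⇒ π_2/π_1 = (1/2)/(1/15) = 15/2. Together with π_1 + π_2 = 1:
  π_1 = (1/15)/(1/2 + 1/15) = (1/15)/(17/30) = 2/17,
  π_2 = (1/2)/(1/2 + 1/15) = (1/2)/(17/30) = 15/17.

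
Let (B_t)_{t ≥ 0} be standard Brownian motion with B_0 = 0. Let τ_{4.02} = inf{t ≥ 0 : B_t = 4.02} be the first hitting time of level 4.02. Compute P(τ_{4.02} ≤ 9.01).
P(τ_{4.02} ≤ 9.01) = 2(1 − Φ(4.02/√9.01)) = 2(1 − Φ(1.3393)) ≈ 0.1805

By the reflection principle for standard BM, P(τ_b ≤ t) = 2 · P(B_t ≥ b). Since B_t ~ N(0, t), P(B_t ≥ 4.02) = 1 − Φ(4.02/√t) = 1 − Φ(4.02/√9.01) = 1 − Φ(1.3393) ≈ 0.09024. Doubling: P(τ_{4.02} ≤ 9.01) ≈ 2 · 0.09024 = 0.18048 ≈ 0.1805.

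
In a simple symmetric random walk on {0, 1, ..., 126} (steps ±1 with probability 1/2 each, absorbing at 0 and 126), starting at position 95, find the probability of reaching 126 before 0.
P(hit 126 before 0) = 95/126

Let u_k = P(hit 126 before 0 | start at k). Then u_0 = 0, u_126 = 1, and u_k = u_{k-1}/2 + u_{k+1}/2 for 1 ≤ k ≤ 125. This harmonic recurrence is solved by u_k = k/126, giving u_95 = 95/126.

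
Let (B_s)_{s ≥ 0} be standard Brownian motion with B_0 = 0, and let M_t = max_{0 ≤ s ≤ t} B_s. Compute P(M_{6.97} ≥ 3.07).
P(M_{6.97} ≥ 3.07) = 2·P(B_{6.97} ≥ 3.07) = 2(1 − Φ(3.07/√6.97)) ≈ 0.2449

By the reflection principle for Brownian motion, P(M_t ≥ a) = 2 · P(B_t ≥ a) for a ≥ 0. Since B_t ~ N(0, t), P(B_t ≥ 3.07) = 1 − Φ(3.07/√t) = 1 − Φ(3.07/√6.97) = 1 − Φ(1.1628). So
  P(M_{6.97} ≥ 3.07) = 2(1 − Φ(1.1628)) ≈ 0.2449.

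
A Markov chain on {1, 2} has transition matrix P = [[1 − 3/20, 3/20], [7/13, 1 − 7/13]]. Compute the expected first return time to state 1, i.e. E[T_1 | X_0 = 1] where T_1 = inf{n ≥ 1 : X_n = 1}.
E[T_1 | X_0 = 1] = 1/π_1 = 179/140

For an irreducible recurrent Markov chain with stationary distribution π, E[T_i | X_0 = i] = 1/π_i (Kac's formula). Here π_1 = (7/13)/(3/20 + 7/13) = (7/13)/(179/260) = 140/179, so E[T_1 | X_0 = 1] = 1/π_1 = (3/20 + 7/13)/(7/13) = (179/260)/(7/13) = 179/140.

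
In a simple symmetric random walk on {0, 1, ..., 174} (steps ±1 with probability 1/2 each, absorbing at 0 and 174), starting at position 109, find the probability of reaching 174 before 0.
P(hit 174 before 0) = 109/174

Let u_k = P(hit 174 before 0 | start at k). Then u_0 = 0, u_174 = 1, and u_k = u_{k-1}/2 + u_{k+1}/2 for 1 ≤ k ≤ 173. This harmonic recurrence is solved by u_k = k/174, giving u_109 = 109/174.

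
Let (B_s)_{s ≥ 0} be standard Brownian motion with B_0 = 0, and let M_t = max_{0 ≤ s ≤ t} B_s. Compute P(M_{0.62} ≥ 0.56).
P(M_{0.62} ≥ 0.56) = 2·P(B_{0.62} ≥ 0.56) = 2(1 − Φ(0.56/√0.62)) ≈ 0.4770

By the reflection principle for Brownian motion, P(M_t ≥ a) = 2 · P(B_t ≥ a) for a ≥ 0. Since B_t ~ N(0, t), P(B_t ≥ 0.56) = 1 − Φ(0.56/√t) = 1 − Φ(0.56/√0.62) = 1 − Φ(0.7112). So
  P(M_{0.62} ≥ 0.56) = 2(1 − Φ(0.7112)) ≈ 0.4770.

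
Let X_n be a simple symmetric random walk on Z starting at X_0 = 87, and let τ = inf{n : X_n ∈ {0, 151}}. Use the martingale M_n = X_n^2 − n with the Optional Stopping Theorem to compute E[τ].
E[τ] = 5568

M_n = X_n^2 − n is a martingale (since E[X_{n+1}^2 | F_n] = X_n^2 + 1). By OST (τ has finite mean in a bounded region), E[M_τ] = E[M_0] = X_0^2 − 0 = 87^2 = 7569. Also E[M_τ] = E[X_τ^2] − E[τ]. The walk exits at 0 or 151, with P(hit 151 first) = 87/151, so E[X_τ^2] = 151^2 · 87/151 + 0 = 13137. Thus E[τ] = E[X_τ^2] − E[M_τ] = 13137 − 7569 = 5568 = 87(151 − 87) = 5568.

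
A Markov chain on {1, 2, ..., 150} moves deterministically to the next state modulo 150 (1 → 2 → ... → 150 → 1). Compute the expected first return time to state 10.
E[T_10 | X_0 = 10] = 150

The chain cycles deterministically, so starting at state 10 it returns in exactly 150 steps. Equivalently, the stationary distribution is uniform π_j = 1/150 for every state j, so by Kac's formula E[T_10] = 1/π_10 = 150.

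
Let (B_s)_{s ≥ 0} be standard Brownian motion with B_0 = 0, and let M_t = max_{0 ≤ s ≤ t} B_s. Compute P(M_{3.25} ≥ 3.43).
P(M_{3.25} ≥ 3.43) = 2·P(B_{3.25} ≥ 3.43) = 2(1 − Φ(3.43/√3.25)) ≈ 0.0571

By the reflection principle for Brownian motion, P(M_t ≥ a) = 2 · P(B_t ≥ a) for a ≥ 0. Since B_t ~ N(0, t), P(B_t ≥ 3.43) = 1 − Φ(3.43/√t) = 1 − Φ(3.43/√3.25) = 1 − Φ(1.9026). So
  P(M_{3.25} ≥ 3.43) = 2(1 − Φ(1.9026)) ≈ 0.0571.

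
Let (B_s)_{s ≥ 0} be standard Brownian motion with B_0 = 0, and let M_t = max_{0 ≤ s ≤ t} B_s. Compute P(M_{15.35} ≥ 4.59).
P(M_{15.35} ≥ 4.59) = 2·P(B_{15.35} ≥ 4.59) = 2(1 − Φ(4.59/√15.35)) ≈ 0.2414

By the reflection principle for Brownian motion, P(M_t ≥ a) = 2 · P(B_t ≥ a) for a ≥ 0. Since B_t ~ N(0, t), P(B_t ≥ 4.59) = 1 − Φ(4.59/√t) = 1 − Φ(4.59/√15.35) = 1 − Φ(1.1715). So
  P(M_{15.35} ≥ 4.59) = 2(1 − Φ(1.1715)) ≈ 0.2414.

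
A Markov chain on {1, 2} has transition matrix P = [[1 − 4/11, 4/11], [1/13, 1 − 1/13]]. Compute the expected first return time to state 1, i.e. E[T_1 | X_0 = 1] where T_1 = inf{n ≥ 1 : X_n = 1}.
E[T_1 | X_0 = 1] = 1/π_1 = 63/11

For an irreducible recurrent Markov chain with stationary distribution π, E[T_i | X_0 = i] = 1/π_i (Kac's formula). Here π_1 = (1/13)/(4/11 + 1/13) = (1/13)/(63/143) = 11/63, so E[T_1 | X_0 = 1] = 1/π_1 = (4/11 + 1/13)/(1/13) = (63/143)/(1/13) = 63/11.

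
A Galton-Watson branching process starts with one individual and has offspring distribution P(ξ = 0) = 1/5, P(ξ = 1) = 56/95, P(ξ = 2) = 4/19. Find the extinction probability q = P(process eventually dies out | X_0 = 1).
q = 19/20

The pgf is f(s) = 1/5 + 56/95·s + 4/19·s². The extinction probability q is the smallest fixed point of f in [0, 1]. Setting s = f(s):
  4/19·s² + (56/95 − 1)·s + 1/5 = 0
  4/19·s² − (1/5 + 4/19)·s + 1/5 = 0
which factors as (s − 1)·(4/19·s − 1/5) = 0, giving roots s = 1 and s = (1/5)/(4/19) = 19/20.
Mean offspring μ = 56/95 + 2·4/19 = 96/95 > 1 (supercritical), so q < 1. The extinction probability is the smaller root: q = (1/5)/(4/19) = 19/20.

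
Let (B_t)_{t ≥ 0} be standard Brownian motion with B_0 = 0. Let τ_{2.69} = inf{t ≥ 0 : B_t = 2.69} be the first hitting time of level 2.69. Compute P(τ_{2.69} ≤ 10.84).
P(τ_{2.69} ≤ 10.84) = 2(1 − Φ(2.69/√10.84)) = 2(1 − Φ(0.8170)) ≈ 0.4139

By the reflection principle for standard BM, P(τ_b ≤ t) = 2 · P(B_t ≥ b). Since B_t ~ N(0, t), P(B_t ≥ 2.69) = 1 − Φ(2.69/√t) = 1 − Φ(2.69/√10.84) = 1 − Φ(0.8170) ≈ 0.20696. Doubling: P(τ_{2.69} ≤ 10.84) ≈ 2 · 0.20696 = 0.41392 ≈ 0.4139.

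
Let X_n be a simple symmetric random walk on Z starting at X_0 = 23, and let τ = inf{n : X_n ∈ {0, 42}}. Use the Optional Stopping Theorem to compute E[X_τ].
E[X_τ] = 23

X_n is a martingale and τ is a bounded-mean stopping time (indeed τ is finite a.s. with bounded expectation since the walk is in a bounded region). By the OST, E[X_τ] = E[X_0] = 23. Equivalently: E[X_τ] = 42 · P(hit 42 first) + 0 · P(hit 0 first) = 42 · (23/42) = 23.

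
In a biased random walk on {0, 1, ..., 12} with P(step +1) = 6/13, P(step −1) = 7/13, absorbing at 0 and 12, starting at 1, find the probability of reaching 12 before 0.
P(hit 12 before 0) = (1 − (7/6)^1) / (1 − (7/6)^12) = 362797056/11664504865

Let u_k denote P(reach 12 before 0 | start at k). Boundary: u_0 = 0, u_12 = 1. Recurrence: u_k = 6/13·u_{k+1} + 7/13·u_{k-1} for 1 ≤ k ≤ 11. Try u_k = A + B·r^k with r = q/p = (7/13)/(6/13) = 7/6. Substitution satisfies the recurrence; boundary conditions give:
  u_k = (1 − r^k) / (1 − r^N) = (1 − (7/6)^1) / (1 − (7/6)^12) = 362797056/11664504865.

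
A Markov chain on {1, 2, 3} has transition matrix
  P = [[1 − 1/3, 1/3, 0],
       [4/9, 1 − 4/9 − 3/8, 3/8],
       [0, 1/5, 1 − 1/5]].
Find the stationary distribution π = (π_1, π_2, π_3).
π = (32/101, 24/101, 45/101)

This is a birth-death chain on three states, which satisfies detailed balance: π_1 · P_{12} = π_2 · P_{21} and π_2 · P_{23} = π_3 · P_{32}.
From π_1 · 1/3 = π_2 · 4/9: π_2/π_1 = (1/3)/(4/9) = 3/4.
From π_2 · 3/8 = π_3 · 1/5: π_3/π_2 = (3/8)/(1/5) = 15/8.
Take π_1 proportional to 1; then unnormalized π = (1, 3/4, 45/32). Normalize by dividing by the sum 101/32:
  π = (32/101, 24/101, 45/101).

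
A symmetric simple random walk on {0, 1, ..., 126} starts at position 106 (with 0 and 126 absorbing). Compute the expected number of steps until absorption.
E[τ | X_0 = 106] = 2120

Let v_k = E[τ | X_0 = k]. Boundary: v_0 = v_126 = 0. Recurrence: v_k = 1 + (v_{k-1} + v_{k+1})/2 for 1 ≤ k ≤ 125. The particular solution to v_k − (v_{k-1} + v_{k+1})/2 = 1 is v_k = −k^2. Adding homogeneous solution A + B k and matching boundaries gives v_k = k (126 − k). Substituting k = 106: v_106 = 106 · 20 = 2120.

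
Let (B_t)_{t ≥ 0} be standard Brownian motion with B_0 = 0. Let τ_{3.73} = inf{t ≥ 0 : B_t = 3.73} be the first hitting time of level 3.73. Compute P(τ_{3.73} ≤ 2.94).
P(τ_{3.73} ≤ 2.94) = 2(1 − Φ(3.73/√2.94)) = 2(1 − Φ(2.1754)) ≈ 0.0296

By the reflection principle for standard BM, P(τ_b ≤ t) = 2 · P(B_t ≥ b). Since B_t ~ N(0, t), P(B_t ≥ 3.73) = 1 − Φ(3.73/√t) = 1 − Φ(3.73/√2.94) = 1 − Φ(2.1754) ≈ 0.01480. Doubling: P(τ_{3.73} ≤ 2.94) ≈ 2 · 0.01480 = 0.02960 ≈ 0.0296.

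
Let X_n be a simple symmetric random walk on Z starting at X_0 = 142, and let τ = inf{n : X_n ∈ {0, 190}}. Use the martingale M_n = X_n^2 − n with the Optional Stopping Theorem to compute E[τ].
E[τ] = 6816

M_n = X_n^2 − n is a martingale (since E[X_{n+1}^2 | F_n] = X_n^2 + 1). By OST (τ has finite mean in a bounded region), E[M_τ] = E[M_0] = X_0^2 − 0 = 142^2 = 20164. Also E[M_τ] = E[X_τ^2] − E[τ]. The walk exits at 0 or 190, with P(hit 190 first) = 142/190, so E[X_τ^2] = 190^2 · 142/190 + 0 = 26980. Thus E[τ] = E[X_τ^2] − E[M_τ] = 26980 − 20164 = 6816 = 142(190 − 142) = 6816.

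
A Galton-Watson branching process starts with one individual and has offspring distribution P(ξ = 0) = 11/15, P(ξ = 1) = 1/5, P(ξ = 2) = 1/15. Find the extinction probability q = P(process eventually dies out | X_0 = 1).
q = 1

Mean offspring μ = 0·11/15 + 1·1/5 + 2·1/15 = 1/3 ≤ 1. For μ ≤ 1 with offspring not concentrated at 1, the Galton-Watson process goes extinct almost surely, so q = 1.
(Algebraic check: The pgf is f(s) = 11/15 + 1/5·s + 1/15·s². The extinction probability q is the smallest fixed point of f in [0, 1]. Setting s = f(s):
  1/15·s² + (1/5 − 1)·s + 11/15 = 0
  1/15·s² − (11/15 + 1/15)·s + 11/15 = 0
which factors as (s − 1)·(1/15·s − 11/15) = 0, giving roots s = 1 and s = (11/15)/(1/15) = 11. Since 11 ≥ 1, the smallest root in [0, 1] is s = 1.)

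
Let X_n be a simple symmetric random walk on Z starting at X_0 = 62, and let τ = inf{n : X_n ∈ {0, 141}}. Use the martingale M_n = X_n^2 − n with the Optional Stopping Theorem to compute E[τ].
E[τ] = 4898

M_n = X_n^2 − n is a martingale (since E[X_{n+1}^2 | F_n] = X_n^2 + 1). By OST (τ has finite mean in a bounded region), E[M_τ] = E[M_0] = X_0^2 − 0 = 62^2 = 3844. Also E[M_τ] = E[X_τ^2] − E[τ]. The walk exits at 0 or 141, with P(hit 141 first) = 62/141, so E[X_τ^2] = 141^2 · 62/141 + 0 = 8742. Thus E[τ] = E[X_τ^2] − E[M_τ] = 8742 − 3844 = 4898 = 62(141 − 62) = 4898.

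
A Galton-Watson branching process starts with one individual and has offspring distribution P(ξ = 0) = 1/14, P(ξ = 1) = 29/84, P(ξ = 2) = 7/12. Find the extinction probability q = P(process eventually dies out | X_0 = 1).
q = 6/49

The pgf is f(s) = 1/14 + 29/84·s + 7/12·s². The extinction probability q is the smallest fixed point of f in [0, 1]. Setting s = f(s):
  7/12·s² + (29/84 − 1)·s + 1/14 = 0
  7/12·s² − (1/14 + 7/12)·s + 1/14 = 0
which factors as (s − 1)·(7/12·s − 1/14) = 0, giving roots s = 1 and s = (1/14)/(7/12) = 6/49.
Mean offspring μ = 29/84 + 2·7/12 = 127/84 > 1 (supercritical), so q < 1. The extinction probability is the smaller root: q = (1/14)/(7/12) = 6/49.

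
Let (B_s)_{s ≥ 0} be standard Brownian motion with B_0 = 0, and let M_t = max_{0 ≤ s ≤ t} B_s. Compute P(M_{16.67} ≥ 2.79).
P(M_{16.67} ≥ 2.79) = 2·P(B_{16.67} ≥ 2.79) = 2(1 − Φ(2.79/√16.67)) ≈ 0.4944

By the reflection principle for Brownian motion, P(M_t ≥ a) = 2 · P(B_t ≥ a) for a ≥ 0. Since B_t ~ N(0, t), P(B_t ≥ 2.79) = 1 − Φ(2.79/√t) = 1 − Φ(2.79/√16.67) = 1 − Φ(0.6833). So
  P(M_{16.67} ≥ 2.79) = 2(1 − Φ(0.6833)) ≈ 0.4944.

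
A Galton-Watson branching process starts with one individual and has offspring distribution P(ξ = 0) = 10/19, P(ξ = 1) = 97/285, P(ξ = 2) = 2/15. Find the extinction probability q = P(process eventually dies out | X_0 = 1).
q = 1

Mean offspring μ = 0·10/19 + 1·97/285 + 2·2/15 = 173/285 ≤ 1. For μ ≤ 1 with offspring not concentrated at 1, the Galton-Watson process goes extinct almost surely, so q = 1.
(Algebraic check: The pgf is f(s) = 10/19 + 97/285·s + 2/15·s². The extinction probability q is the smallest fixed point of f in [0, 1]. Setting s = f(s):
  2/15·s² + (97/285 − 1)·s + 10/19 = 0
  2/15·s² − (10/19 + 2/15)·s + 10/19 = 0
which factors as (s − 1)·(2/15·s − 10/19) = 0, giving roots s = 1 and s = (10/19)/(2/15) = 75/19. Since 75/19 ≥ 1, the smallest root in [0, 1] is s = 1.)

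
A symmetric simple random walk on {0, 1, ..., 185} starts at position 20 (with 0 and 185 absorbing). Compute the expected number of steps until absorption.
E[τ | X_0 = 20] = 3300

Let v_k = E[τ | X_0 = k]. Boundary: v_0 = v_185 = 0. Recurrence: v_k = 1 + (v_{k-1} + v_{k+1})/2 for 1 ≤ k ≤ 184. The particular solution to v_k − (v_{k-1} + v_{k+1})/2 = 1 is v_k = −k^2. Adding homogeneous solution A + B k and matching boundaries gives v_k = k (185 − k). Substituting k = 20: v_20 = 20 · 165 = 3300.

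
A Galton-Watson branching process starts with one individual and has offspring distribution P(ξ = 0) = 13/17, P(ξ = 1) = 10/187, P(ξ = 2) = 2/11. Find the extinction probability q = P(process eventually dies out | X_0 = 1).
q = 1

Mean offspring μ = 0·13/17 + 1·10/187 + 2·2/11 = 78/187 ≤ 1. For μ ≤ 1 with offspring not concentrated at 1, the Galton-Watson process goes extinct almost surely, so q = 1.
(Algebraic check: The pgf is f(s) = 13/17 + 10/187·s + 2/11·s². The extinction probability q is the smallest fixed point of f in [0, 1]. Setting s = f(s):
  2/11·s² + (10/187 − 1)·s + 13/17 = 0
  2/11·s² − (13/17 + 2/11)·s + 13/17 = 0
which factors as (s − 1)·(2/11·s − 13/17) = 0, giving roots s = 1 and s = (13/17)/(2/11) = 143/34. Since 143/34 ≥ 1, the smallest root in [0, 1] is s = 1.)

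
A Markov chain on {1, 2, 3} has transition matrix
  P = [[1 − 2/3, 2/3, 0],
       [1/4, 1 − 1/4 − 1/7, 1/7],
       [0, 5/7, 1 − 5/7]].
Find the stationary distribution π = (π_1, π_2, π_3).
π = (5/21, 40/63, 8/63)

This is a birth-death chain on three states, which satisfies detailed balance: π_1 · P_{12} = π_2 · P_{21} and π_2 · P_{23} = π_3 · P_{32}.
From π_1 · 2/3 = π_2 · 1/4: π_2/π_1 = (2/3)/(1/4) = 8/3.
From π_2 · 1/7 = π_3 · 5/7: π_3/π_2 = (1/7)/(5/7) = 1/5.
Take π_1 proportional to 1; then unnormalized π = (1, 8/3, 8/15). Normalize by dividing by the sum 21/5:
  π = (5/21, 40/63, 8/63).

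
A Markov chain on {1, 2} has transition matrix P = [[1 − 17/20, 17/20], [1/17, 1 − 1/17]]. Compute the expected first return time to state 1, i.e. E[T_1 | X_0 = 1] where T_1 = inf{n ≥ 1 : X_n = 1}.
E[T_1 | X_0 = 1] = 1/π_1 = 309/20

For an irreducible recurrent Markov chain with stationary distribution π, E[T_i | X_0 = i] = 1/π_i (Kac's formula). Here π_1 = (1/17)/(17/20 + 1/17) = (1/17)/(309/340) = 20/309, so E[T_1 | X_0 = 1] = 1/π_1 = (17/20 + 1/17)/(1/17) = (309/340)/(1/17) = 309/20.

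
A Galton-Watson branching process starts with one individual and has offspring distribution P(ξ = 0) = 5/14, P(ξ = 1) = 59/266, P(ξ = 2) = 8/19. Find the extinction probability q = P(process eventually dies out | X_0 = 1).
q = 95/112

The pgf is f(s) = 5/14 + 59/266·s + 8/19·s². The extinction probability q is the smallest fixed point of f in [0, 1]. Setting s = f(s):
  8/19·s² + (59/266 − 1)·s + 5/14 = 0
  8/19·s² − (5/14 + 8/19)·s + 5/14 = 0
which factors as (s − 1)·(8/19·s − 5/14) = 0, giving roots s = 1 and s = (5/14)/(8/19) = 95/112.
Mean offspring μ = 59/266 + 2·8/19 = 283/266 > 1 (supercritical), so q < 1. The extinction probability is the smaller root: q = (5/14)/(8/19) = 95/112.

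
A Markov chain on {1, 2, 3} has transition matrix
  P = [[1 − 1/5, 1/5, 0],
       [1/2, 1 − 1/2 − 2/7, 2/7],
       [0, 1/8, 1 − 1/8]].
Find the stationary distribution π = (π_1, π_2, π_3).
π = (35/81, 14/81, 32/81)

This is a birth-death chain on three states, which satisfies detailed balance: π_1 · P_{12} = π_2 · P_{21} and π_2 · P_{23} = π_3 · P_{32}.
From π_1 · 1/5 = π_2 · 1/2: π_2/π_1 = (1/5)/(1/2) = 2/5.
From π_2 · 2/7 = π_3 · 1/8: π_3/π_2 = (2/7)/(1/8) = 16/7.
Take π_1 proportional to 1; then unnormalized π = (1, 2/5, 32/35). Normalize by dividing by the sum 81/35:
  π = (35/81, 14/81, 32/81).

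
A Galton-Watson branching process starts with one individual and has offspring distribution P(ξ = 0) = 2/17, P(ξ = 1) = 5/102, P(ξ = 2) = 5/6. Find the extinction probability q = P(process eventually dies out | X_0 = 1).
q = 12/85

The pgf is f(s) = 2/17 + 5/102·s + 5/6·s². The extinction probability q is the smallest fixed point of f in [0, 1]. Setting s = f(s):
  5/6·s² + (5/102 − 1)·s + 2/17 = 0
  5/6·s² − (2/17 + 5/6)·s + 2/17 = 0
which factors as (s − 1)·(5/6·s − 2/17) = 0, giving roots s = 1 and s = (2/17)/(5/6) = 12/85.
Mean offspring μ = 5/102 + 2·5/6 = 175/102 > 1 (supercritical), so q < 1. The extinction probability is the smaller root: q = (2/17)/(5/6) = 12/85.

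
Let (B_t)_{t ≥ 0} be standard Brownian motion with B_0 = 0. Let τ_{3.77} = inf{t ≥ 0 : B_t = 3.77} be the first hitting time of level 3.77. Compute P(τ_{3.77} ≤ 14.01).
P(τ_{3.77} ≤ 14.01) = 2(1 − Φ(3.77/√14.01)) = 2(1 − Φ(1.0072)) ≈ 0.3138

By the reflection principle for standard BM, P(τ_b ≤ t) = 2 · P(B_t ≥ b). Since B_t ~ N(0, t), P(B_t ≥ 3.77) = 1 − Φ(3.77/√t) = 1 − Φ(3.77/√14.01) = 1 − Φ(1.0072) ≈ 0.15692. Doubling: P(τ_{3.77} ≤ 14.01) ≈ 2 · 0.15692 = 0.31384 ≈ 0.3138.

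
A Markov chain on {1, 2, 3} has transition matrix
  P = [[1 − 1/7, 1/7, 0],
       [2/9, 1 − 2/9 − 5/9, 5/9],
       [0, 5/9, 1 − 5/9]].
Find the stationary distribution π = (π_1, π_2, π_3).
π = (7/16, 9/32, 9/32)

This is a birth-death chain on three states, which satisfies detailed balance: π_1 · P_{12} = π_2 · P_{21} and π_2 · P_{23} = π_3 · P_{32}.
From π_1 · 1/7 = π_2 · 2/9: π_2/π_1 = (1/7)/(2/9) = 9/14.
From π_2 · 5/9 = π_3 · 5/9: π_3/π_2 = (5/9)/(5/9) = 1.
Take π_1 proportional to 1; then unnormalized π = (1, 9/14, 9/14). Normalize by dividing by the sum 16/7:
  π = (7/16, 9/32, 9/32).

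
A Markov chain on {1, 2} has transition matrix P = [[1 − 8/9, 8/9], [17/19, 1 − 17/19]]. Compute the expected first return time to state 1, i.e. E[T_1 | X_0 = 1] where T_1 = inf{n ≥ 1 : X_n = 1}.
E[T_1 | X_0 = 1] = 1/π_1 = 305/153

For an irreducible recurrent Markov chain with stationary distribution π, E[T_i | X_0 = i] = 1/π_i (Kac's formula). Here π_1 = (17/19)/(8/9 + 17/19) = (17/19)/(305/171) = 153/305, so E[T_1 | X_0 = 1] = 1/π_1 = (8/9 + 17/19)/(17/19) = (305/171)/(17/19) = 305/153.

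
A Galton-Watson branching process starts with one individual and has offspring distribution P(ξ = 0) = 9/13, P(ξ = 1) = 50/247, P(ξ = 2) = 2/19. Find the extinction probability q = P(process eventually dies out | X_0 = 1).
q = 1

Mean offspring μ = 0·9/13 + 1·50/247 + 2·2/19 = 102/247 ≤ 1. For μ ≤ 1 with offspring not concentrated at 1, the Galton-Watson process goes extinct almost surely, so q = 1.
(Algebraic check: The pgf is f(s) = 9/13 + 50/247·s + 2/19·s². The extinction probability q is the smallest fixed point of f in [0, 1]. Setting s = f(s):
  2/19·s² + (50/247 − 1)·s + 9/13 = 0
  2/19·s² − (9/13 + 2/19)·s + 9/13 = 0
which factors as (s − 1)·(2/19·s − 9/13) = 0, giving roots s = 1 and s = (9/13)/(2/19) = 171/26. Since 171/26 ≥ 1, the smallest root in [0, 1] is s = 1.)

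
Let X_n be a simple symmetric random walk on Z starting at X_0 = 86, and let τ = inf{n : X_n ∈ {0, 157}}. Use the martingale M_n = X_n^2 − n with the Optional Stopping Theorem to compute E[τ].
E[τ] = 6106

M_n = X_n^2 − n is a martingale (since E[X_{n+1}^2 | F_n] = X_n^2 + 1). By OST (τ has finite mean in a bounded region), E[M_τ] = E[M_0] = X_0^2 − 0 = 86^2 = 7396. Also E[M_τ] = E[X_τ^2] − E[τ]. The walk exits at 0 or 157, with P(hit 157 first) = 86/157, so E[X_τ^2] = 157^2 · 86/157 + 0 = 13502. Thus E[τ] = E[X_τ^2] − E[M_τ] = 13502 − 7396 = 6106 = 86(157 − 86) = 6106.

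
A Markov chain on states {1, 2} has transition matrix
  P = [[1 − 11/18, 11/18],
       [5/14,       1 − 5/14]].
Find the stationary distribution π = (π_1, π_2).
π_1 = 45/122, π_2 = 77/122

Solve πP = π with π_1 + π_2 = 1. From πP = π: π_1 · (1 − 11/18) + π_2 · 5/14 = π_1 ⇒ π_2 · 5/14 = π_1 · 11/18 ⇒ π_2/π_1 = (11/18)/(5/14) = 77/45. Together with π_1 + π_2 = 1:
  π_1 = (5/14)/(11/18 + 5/14) = (5/14)/(61/63) = 45/122,
  π_2 = (11/18)/(11/18 + 5/14) = (11/18)/(61/63) = 77/122.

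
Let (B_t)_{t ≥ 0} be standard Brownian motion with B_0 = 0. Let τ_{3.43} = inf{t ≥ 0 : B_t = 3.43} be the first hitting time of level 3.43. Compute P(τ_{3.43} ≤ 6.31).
P(τ_{3.43} ≤ 6.31) = 2(1 − Φ(3.43/√6.31)) = 2(1 − Φ(1.3655)) ≈ 0.1721

By the reflection principle for standard BM, P(τ_b ≤ t) = 2 · P(B_t ≥ b). Since B_t ~ N(0, t), P(B_t ≥ 3.43) = 1 − Φ(3.43/√t) = 1 − Φ(3.43/√6.31) = 1 − Φ(1.3655) ≈ 0.08605. Doubling: P(τ_{3.43} ≤ 6.31) ≈ 2 · 0.08605 = 0.17210 ≈ 0.1721.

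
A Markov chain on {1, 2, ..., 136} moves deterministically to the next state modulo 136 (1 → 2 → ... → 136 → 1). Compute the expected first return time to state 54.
E[T_54 | X_0 = 54] = 136

The chain cycles deterministically, so starting at state 54 it returns in exactly 136 steps. Equivalently, the stationary distribution is uniform π_j = 1/136 for every state j, so by Kac's formula E[T_54] = 1/π_54 = 136.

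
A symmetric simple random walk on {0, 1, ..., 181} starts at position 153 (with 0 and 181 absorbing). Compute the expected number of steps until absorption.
E[τ | X_0 = 153] = 4284

Let v_k = E[τ | X_0 = k]. Boundary: v_0 = v_181 = 0. Recurrence: v_k = 1 + (v_{k-1} + v_{k+1})/2 for 1 ≤ k ≤ 180. The particular solution to v_k − (v_{k-1} + v_{k+1})/2 = 1 is v_k = −k^2. Adding homogeneous solution A + B k and matching boundaries gives v_k = k (181 − k). Substituting k = 153: v_153 = 153 · 28 = 4284.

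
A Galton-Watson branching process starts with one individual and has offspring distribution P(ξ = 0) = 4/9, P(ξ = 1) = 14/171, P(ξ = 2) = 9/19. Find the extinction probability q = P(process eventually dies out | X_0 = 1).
q = 76/81

The pgf is f(s) = 4/9 + 14/171·s + 9/19·s². The extinction probability q is the smallest fixed point of f in [0, 1]. Setting s = f(s):
  9/19·s² + (14/171 − 1)·s + 4/9 = 0
  9/19·s² − (4/9 + 9/19)·s + 4/9 = 0
which factors as (s − 1)·(9/19·s − 4/9) = 0, giving roots s = 1 and s = (4/9)/(9/19) = 76/81.
Mean offspring μ = 14/171 + 2·9/19 = 176/171 > 1 (supercritical), so q < 1. The extinction probability is the smaller root: q = (4/9)/(9/19) = 76/81.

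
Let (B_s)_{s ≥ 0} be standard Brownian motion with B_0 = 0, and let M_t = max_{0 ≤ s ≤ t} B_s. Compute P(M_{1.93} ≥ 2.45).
P(M_{1.93} ≥ 2.45) = 2·P(B_{1.93} ≥ 2.45) = 2(1 − Φ(2.45/√1.93)) ≈ 0.0778

By the reflection principle for Brownian motion, P(M_t ≥ a) = 2 · P(B_t ≥ a) for a ≥ 0. Since B_t ~ N(0, t), P(B_t ≥ 2.45) = 1 − Φ(2.45/√t) = 1 − Φ(2.45/√1.93) = 1 − Φ(1.7635). So
  P(M_{1.93} ≥ 2.45) = 2(1 − Φ(1.7635)) ≈ 0.0778.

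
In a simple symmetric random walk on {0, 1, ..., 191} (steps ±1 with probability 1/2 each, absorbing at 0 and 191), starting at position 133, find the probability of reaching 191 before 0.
P(hit 191 before 0) = 133/191

Let u_k = P(hit 191 before 0 | start at k). Then u_0 = 0, u_191 = 1, and u_k = u_{k-1}/2 + u_{k+1}/2 for 1 ≤ k ≤ 190. This harmonic recurrence is solved by u_k = k/191, giving u_133 = 133/191.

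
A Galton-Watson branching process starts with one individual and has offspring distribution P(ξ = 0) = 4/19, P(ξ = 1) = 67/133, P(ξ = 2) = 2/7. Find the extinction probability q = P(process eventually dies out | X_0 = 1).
q = 14/19

The pgf is f(s) = 4/19 + 67/133·s + 2/7·s². The extinction probability q is the smallest fixed point of f in [0, 1]. Setting s = f(s):
  2/7·s² + (67/133 − 1)·s + 4/19 = 0
  2/7·s² − (4/19 + 2/7)·s + 4/19 = 0
which factors as (s − 1)·(2/7·s − 4/19) = 0, giving roots s = 1 and s = (4/19)/(2/7) = 14/19.
Mean offspring μ = 67/133 + 2·2/7 = 143/133 > 1 (supercritical), so q < 1. The extinction probability is the smaller root: q = (4/19)/(2/7) = 14/19.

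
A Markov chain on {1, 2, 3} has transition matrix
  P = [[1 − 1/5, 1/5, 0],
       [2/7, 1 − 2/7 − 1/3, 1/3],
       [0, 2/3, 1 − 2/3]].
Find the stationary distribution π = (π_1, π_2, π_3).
π = (20/41, 14/41, 7/41)

This is a birth-death chain on three states, which satisfies detailed balance: π_1 · P_{12} = π_2 · P_{21} and π_2 · P_{23} = π_3 · P_{32}.
From π_1 · 1/5 = π_2 · 2/7: π_2/π_1 = (1/5)/(2/7) = 7/10.
From π_2 · 1/3 = π_3 · 2/3: π_3/π_2 = (1/3)/(2/3) = 1/2.
Take π_1 proportional to 1; then unnormalized π = (1, 7/10, 7/20). Normalize by dividing by the sum 41/20:
  π = (20/41, 14/41, 7/41).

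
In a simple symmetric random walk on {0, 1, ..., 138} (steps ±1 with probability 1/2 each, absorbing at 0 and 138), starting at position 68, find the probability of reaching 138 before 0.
P(hit 138 before 0) = 68/138 = 34/69

Let u_k = P(hit 138 before 0 | start at k). Then u_0 = 0, u_138 = 1, and u_k = u_{k-1}/2 + u_{k+1}/2 for 1 ≤ k ≤ 137. This harmonic recurrence is solved by u_k = k/138, giving u_68 = 68/138 = 34/69.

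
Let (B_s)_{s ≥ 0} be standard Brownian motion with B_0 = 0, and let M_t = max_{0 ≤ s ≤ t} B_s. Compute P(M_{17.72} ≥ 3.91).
P(M_{17.72} ≥ 3.91) = 2·P(B_{17.72} ≥ 3.91) = 2(1 − Φ(3.91/√17.72)) ≈ 0.3530

By the reflection principle for Brownian motion, P(M_t ≥ a) = 2 · P(B_t ≥ a) for a ≥ 0. Since B_t ~ N(0, t), P(B_t ≥ 3.91) = 1 − Φ(3.91/√t) = 1 − Φ(3.91/√17.72) = 1 − Φ(0.9288). So
  P(M_{17.72} ≥ 3.91) = 2(1 − Φ(0.9288)) ≈ 0.3530.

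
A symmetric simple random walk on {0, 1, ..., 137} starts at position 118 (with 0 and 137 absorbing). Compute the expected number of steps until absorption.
E[τ | X_0 = 118] = 2242

Let v_k = E[τ | X_0 = k]. Boundary: v_0 = v_137 = 0. Recurrence: v_k = 1 + (v_{k-1} + v_{k+1})/2 for 1 ≤ k ≤ 136. The particular solution to v_k − (v_{k-1} + v_{k+1})/2 = 1 is v_k = −k^2. Adding homogeneous solution A + B k and matching boundaries gives v_k = k (137 − k). Substituting k = 118: v_118 = 118 · 19 = 2242.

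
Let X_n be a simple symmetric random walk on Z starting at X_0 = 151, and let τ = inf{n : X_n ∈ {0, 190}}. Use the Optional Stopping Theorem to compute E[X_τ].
E[X_τ] = 151

X_n is a martingale and τ is a bounded-mean stopping time (indeed τ is finite a.s. with bounded expectation since the walk is in a bounded region). By the OST, E[X_τ] = E[X_0] = 151. Equivalently: E[X_τ] = 190 · P(hit 190 first) + 0 · P(hit 0 first) = 190 · (151/190) = 151.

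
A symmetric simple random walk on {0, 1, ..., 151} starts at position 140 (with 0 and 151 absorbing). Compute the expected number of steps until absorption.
E[τ | X_0 = 140] = 1540

Let v_k = E[τ | X_0 = k]. Boundary: v_0 = v_151 = 0. Recurrence: v_k = 1 + (v_{k-1} + v_{k+1})/2 for 1 ≤ k ≤ 150. The particular solution to v_k − (v_{k-1} + v_{k+1})/2 = 1 is v_k = −k^2. Adding homogeneous solution A + B k and matching boundaries gives v_k = k (151 − k). Substituting k = 140: v_140 = 140 · 11 = 1540.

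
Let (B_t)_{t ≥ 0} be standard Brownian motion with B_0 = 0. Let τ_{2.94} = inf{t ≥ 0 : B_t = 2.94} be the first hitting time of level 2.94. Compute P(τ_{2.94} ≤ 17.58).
P(τ_{2.94} ≤ 17.58) = 2(1 − Φ(2.94/√17.58)) = 2(1 − Φ(0.7012)) ≈ 0.4832

By the reflection principle for standard BM, P(τ_b ≤ t) = 2 · P(B_t ≥ b). Since B_t ~ N(0, t), P(B_t ≥ 2.94) = 1 − Φ(2.94/√t) = 1 − Φ(2.94/√17.58) = 1 − Φ(0.7012) ≈ 0.24159. Doubling: P(τ_{2.94} ≤ 17.58) ≈ 2 · 0.24159 = 0.48318 ≈ 0.4832.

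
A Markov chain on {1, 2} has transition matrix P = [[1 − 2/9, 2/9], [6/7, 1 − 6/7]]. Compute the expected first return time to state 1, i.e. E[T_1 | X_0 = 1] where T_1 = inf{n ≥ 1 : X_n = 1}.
E[T_1 | X_0 = 1] = 1/π_1 = 34/27

For an irreducible recurrent Markov chain with stationary distribution π, E[T_i | X_0 = i] = 1/π_i (Kac's formula). Here π_1 = (6/7)/(2/9 + 6/7) = (6/7)/(68/63) = 27/34, so E[T_1 | X_0 = 1] = 1/π_1 = (2/9 + 6/7)/(6/7) = (68/63)/(6/7) = 34/27.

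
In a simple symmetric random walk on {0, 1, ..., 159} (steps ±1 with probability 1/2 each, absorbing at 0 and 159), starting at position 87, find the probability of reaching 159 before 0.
P(hit 159 before 0) = 87/159 = 29/53

Let u_k = P(hit 159 before 0 | start at k). Then u_0 = 0, u_159 = 1, and u_k = u_{k-1}/2 + u_{k+1}/2 for 1 ≤ k ≤ 158. This harmonic recurrence is solved by u_k = k/159, giving u_87 = 87/159 = 29/53.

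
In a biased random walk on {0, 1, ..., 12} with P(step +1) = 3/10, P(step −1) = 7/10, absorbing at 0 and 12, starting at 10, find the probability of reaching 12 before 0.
P(hit 12 before 0) = (1 − (7/3)^10) / (1 − (7/3)^12) = 63543645/346018894

Let u_k denote P(reach 12 before 0 | start at k). Boundary: u_0 = 0, u_12 = 1. Recurrence: u_k = 3/10·u_{k+1} + 7/10·u_{k-1} for 1 ≤ k ≤ 11. Try u_k = A + B·r^k with r = q/p = (7/10)/(3/10) = 7/3. Substitution satisfies the recurrence; boundary conditions give:
  u_k = (1 − r^k) / (1 − r^N) = (1 − (7/3)^10) / (1 − (7/3)^12) = 63543645/346018894.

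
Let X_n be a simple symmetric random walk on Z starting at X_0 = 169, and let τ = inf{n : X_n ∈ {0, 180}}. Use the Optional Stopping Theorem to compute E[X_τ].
E[X_τ] = 169

X_n is a martingale and τ is a bounded-mean stopping time (indeed τ is finite a.s. with bounded expectation since the walk is in a bounded region). By the OST, E[X_τ] = E[X_0] = 169. Equivalently: E[X_τ] = 180 · P(hit 180 first) + 0 · P(hit 0 first) = 180 · (169/180) = 169.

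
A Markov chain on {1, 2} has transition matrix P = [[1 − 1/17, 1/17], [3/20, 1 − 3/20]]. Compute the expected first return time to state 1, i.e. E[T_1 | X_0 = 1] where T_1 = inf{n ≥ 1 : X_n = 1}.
E[T_1 | X_0 = 1] = 1/π_1 = 71/51

For an irreducible recurrent Markov chain with stationary distribution π, E[T_i | X_0 = i] = 1/π_i (Kac's formula). Here π_1 = (3/20)/(1/17 + 3/20) = (3/20)/(71/340) = 51/71, so E[T_1 | X_0 = 1] = 1/π_1 = (1/17 + 3/20)/(3/20) = (71/340)/(3/20) = 71/51.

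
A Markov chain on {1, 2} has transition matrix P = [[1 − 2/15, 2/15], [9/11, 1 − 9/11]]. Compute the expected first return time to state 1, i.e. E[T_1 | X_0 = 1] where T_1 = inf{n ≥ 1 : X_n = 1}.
E[T_1 | X_0 = 1] = 1/π_1 = 157/135

For an irreducible recurrent Markov chain with stationary distribution π, E[T_i | X_0 = i] = 1/π_i (Kac's formula). Here π_1 = (9/11)/(2/15 + 9/11) = (9/11)/(157/165) = 135/157, so E[T_1 | X_0 = 1] = 1/π_1 = (2/15 + 9/11)/(9/11) = (157/165)/(9/11) = 157/135.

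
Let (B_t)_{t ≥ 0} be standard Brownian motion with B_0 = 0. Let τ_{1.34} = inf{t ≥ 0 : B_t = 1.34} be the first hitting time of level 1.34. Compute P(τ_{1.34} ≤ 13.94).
P(τ_{1.34} ≤ 13.94) = 2(1 − Φ(1.34/√13.94)) = 2(1 − Φ(0.3589)) ≈ 0.7197

By the reflection principle for standard BM, P(τ_b ≤ t) = 2 · P(B_t ≥ b). Since B_t ~ N(0, t), P(B_t ≥ 1.34) = 1 − Φ(1.34/√t) = 1 − Φ(1.34/√13.94) = 1 − Φ(0.3589) ≈ 0.35983. Doubling: P(τ_{1.34} ≤ 13.94) ≈ 2 · 0.35983 = 0.71966 ≈ 0.7197.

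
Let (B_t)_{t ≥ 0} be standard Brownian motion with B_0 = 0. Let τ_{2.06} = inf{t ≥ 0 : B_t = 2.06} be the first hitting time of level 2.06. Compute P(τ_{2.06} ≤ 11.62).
P(τ_{2.06} ≤ 11.62) = 2(1 − Φ(2.06/√11.62)) = 2(1 − Φ(0.6043)) ≈ 0.5456

By the reflection principle for standard BM, P(τ_b ≤ t) = 2 · P(B_t ≥ b). Since B_t ~ N(0, t), P(B_t ≥ 2.06) = 1 − Φ(2.06/√t) = 1 − Φ(2.06/√11.62) = 1 − Φ(0.6043) ≈ 0.27282. Doubling: P(τ_{2.06} ≤ 11.62) ≈ 2 · 0.27282 = 0.54564 ≈ 0.5456.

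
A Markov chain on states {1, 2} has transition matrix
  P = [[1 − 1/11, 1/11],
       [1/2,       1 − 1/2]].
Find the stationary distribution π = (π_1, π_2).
π_1 = 11/13, π_2 = 2/13

Solve πP = π with π_1 + π_2 = 1. From πP = π: π_1 · (1 − 1/11) + π_2 · 1/2 = π_1 ⇒ π_2 · 1/2 = π_1 · 1/11 ⇒ π_2/π_1 = (1/11)/(1/2) = 2/11. Together with π_1 + π_2 = 1:
  π_1 = (1/2)/(1/11 + 1/2) = (1/2)/(13/22) = 11/13,
  π_2 = (1/11)/(1/11 + 1/2) = (1/11)/(13/22) = 2/13.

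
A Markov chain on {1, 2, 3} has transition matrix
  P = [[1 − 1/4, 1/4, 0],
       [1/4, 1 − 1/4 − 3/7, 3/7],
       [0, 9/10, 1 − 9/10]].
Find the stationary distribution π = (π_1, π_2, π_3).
π = (21/52, 21/52, 5/26)

This is a birth-death chain on three states, which satisfies detailed balance: π_1 · P_{12} = π_2 · P_{21} and π_2 · P_{23} = π_3 · P_{32}.
From π_1 · 1/4 = π_2 · 1/4: π_2/π_1 = (1/4)/(1/4) = 1.
From π_2 · 3/7 = π_3 · 9/10: π_3/π_2 = (3/7)/(9/10) = 10/21.
Take π_1 proportional to 1; then unnormalized π = (1, 1, 10/21). Normalize by dividing by the sum 52/21:
  π = (21/52, 21/52, 5/26).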